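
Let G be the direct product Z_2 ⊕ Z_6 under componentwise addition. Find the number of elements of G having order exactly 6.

An element (a,b) has order lcm(ord(a), ord(b)); count pairs with lcm equal to 6.
Enumerating gives 6 such elements.

6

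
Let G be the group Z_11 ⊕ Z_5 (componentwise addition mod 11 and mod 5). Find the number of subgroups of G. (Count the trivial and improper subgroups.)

4

|G| = 55, so by Lagrange every subgroup order divides 55. Divisors: 1, 5, 11, 55.
Subgroups by order — order 1: 1; order 5: 1; order 11: 1; order 55: 1.
Total: 1 + 1 + 1 + 1 = 4.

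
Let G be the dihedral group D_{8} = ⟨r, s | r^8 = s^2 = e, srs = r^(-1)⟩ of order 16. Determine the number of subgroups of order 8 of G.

3

|G| = 16 and 8 | 16, so subgroups of order 8 are possible by Lagrange.
The subgroups of order 8 are: {e, r, r^2, r^3, r^4, r^5, r^6, r^7}; {e, r^2, r^4, r^6, s, r^2s, r^4s, r^6s}; {e, r^2, r^4, r^6, rs, r^3s, r^5s, r^7s}.
So G has 3 subgroups of order 8.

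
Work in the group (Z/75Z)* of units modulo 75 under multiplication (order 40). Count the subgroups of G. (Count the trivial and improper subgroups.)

16

|G| = 40, so by Lagrange every subgroup order divides 40. Divisors: 1, 2, 4, 5, 8, 10, 20, 40.
Subgroups by order — order 1: 1; order 2: 3; order 4: 3; order 5: 1; order 8: 1; order 10: 3; order 20: 3; order 40: 1.
Total: 1 + 3 + 3 + 1 + 1 + 3 + 3 + 1 = 16.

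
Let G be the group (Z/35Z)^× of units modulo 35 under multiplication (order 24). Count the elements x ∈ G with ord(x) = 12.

8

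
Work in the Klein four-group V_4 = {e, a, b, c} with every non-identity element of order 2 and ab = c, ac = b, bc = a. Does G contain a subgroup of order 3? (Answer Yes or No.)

3 does not divide |G| = 4, so by Lagrange no subgroup of order 3 exists.

No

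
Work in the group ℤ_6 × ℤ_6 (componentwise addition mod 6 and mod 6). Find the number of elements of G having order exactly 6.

An element (a,b) has order lcm(ord(a), ord(b)); count pairs with lcm equal to 6.
Enumerating gives 24 such elements.

24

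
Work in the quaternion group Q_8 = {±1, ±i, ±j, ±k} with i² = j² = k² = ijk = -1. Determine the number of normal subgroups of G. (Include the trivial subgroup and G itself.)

6

G has 6 subgroups. Checking conjugation-invariance by order — order 1: 1/1 normal; order 2: 1/1 normal; order 4: 3/3 normal; order 8: 1/1 normal.
Total normal subgroups: 6.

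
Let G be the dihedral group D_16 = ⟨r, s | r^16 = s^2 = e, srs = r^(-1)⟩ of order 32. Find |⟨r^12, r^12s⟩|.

8

|⟨r^12⟩| = 4 and |⟨r^12s⟩| = 2, so |H| is a multiple of lcm(4, 2) = 4 and divides |G| = 32.
Closing under the operation: H = {e, r^4, r^8, r^12, s, r^4s, r^8s, r^12s}, so |H| = 8.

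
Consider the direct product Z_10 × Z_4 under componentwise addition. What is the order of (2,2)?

The order of (2,2) in Z_10 × Z_4 is lcm(ord(2) in Z_10, ord(2) in Z_4).
ord(2) = 5 and ord(2) = 2, so |⟨(2,2)⟩| = lcm(5, 2) = 10.

10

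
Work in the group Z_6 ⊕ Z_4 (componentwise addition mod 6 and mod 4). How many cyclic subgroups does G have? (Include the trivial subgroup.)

12

Group the elements of G by the cyclic subgroup they generate; each cyclic subgroup of order d accounts for φ(d) elements.
Cyclic subgroups by order — order 1: 1; order 2: 3; order 3: 1; order 4: 2; order 6: 3; order 12: 2.
Total: 12.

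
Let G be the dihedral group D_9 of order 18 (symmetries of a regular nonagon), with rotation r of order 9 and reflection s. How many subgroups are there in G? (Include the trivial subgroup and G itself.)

16

|G| = 18, so by Lagrange every subgroup order divides 18. Divisors: 1, 2, 3, 6, 9, 18.
Subgroups by order — order 1: 1; order 2: 9; order 3: 1; order 6: 3; order 9: 1; order 18: 1.
Total: 1 + 9 + 1 + 3 + 1 + 1 = 16.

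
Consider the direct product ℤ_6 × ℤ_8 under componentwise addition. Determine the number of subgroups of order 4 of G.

3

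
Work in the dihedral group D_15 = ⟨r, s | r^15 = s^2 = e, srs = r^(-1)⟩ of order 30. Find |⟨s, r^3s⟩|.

|⟨s⟩| = 2 and |⟨r^3s⟩| = 2, so |H| is a multiple of lcm(2, 2) = 2 and divides |G| = 30.
Closing under the operation: H = {e, r^3, r^6, r^9, r^12, s, r^3s, r^6s, r^9s, r^12s}, so |H| = 10.

10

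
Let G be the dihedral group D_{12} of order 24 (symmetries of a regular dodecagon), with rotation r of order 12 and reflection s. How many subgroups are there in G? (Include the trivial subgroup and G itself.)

34

|G| = 24, so by Lagrange every subgroup order divides 24. Divisors: 1, 2, 3, 4, 6, 8, 12, 24.
Subgroups by order — order 1: 1; order 2: 13; order 3: 1; order 4: 7; order 6: 5; order 8: 3; order 12: 3; order 24: 1.
Total: 1 + 13 + 1 + 7 + 5 + 3 + 3 + 1 = 34.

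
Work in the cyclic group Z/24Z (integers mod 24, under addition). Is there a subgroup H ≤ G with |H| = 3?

3 | 24. A subgroup of order 3 is {0, 8, 16}.

Yes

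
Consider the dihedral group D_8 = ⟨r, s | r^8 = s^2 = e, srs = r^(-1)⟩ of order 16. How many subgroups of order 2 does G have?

|G| = 16 and 2 | 16, so subgroups of order 2 are possible by Lagrange.
The subgroups of order 2 are: {e, r^2s}; {e, r^3s}; {e, r^4}; {e, r^4s}; … (9 in all).
So G has 9 subgroups of order 2.

9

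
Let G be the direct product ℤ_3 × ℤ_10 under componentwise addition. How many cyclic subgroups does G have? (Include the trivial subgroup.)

8

A cyclic subgroup of order d is generated by each of its φ(d) elements of order d, so the cyclic subgroups of order d number (#elements of order d)/φ(d).
Cyclic subgroups by order — order 1: 1; order 2: 1; order 3: 1; order 5: 1; order 6: 1; order 10: 1; order 15: 1; order 30: 1.
Total: 8.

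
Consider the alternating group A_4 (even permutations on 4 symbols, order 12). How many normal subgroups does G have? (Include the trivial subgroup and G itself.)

G has 10 subgroups. Checking conjugation-invariance by order — order 1: 1/1 normal; order 2: 0/3 normal; order 3: 0/4 normal; order 4: 1/1 normal; order 12: 1/1 normal.
Total normal subgroups: 3.

3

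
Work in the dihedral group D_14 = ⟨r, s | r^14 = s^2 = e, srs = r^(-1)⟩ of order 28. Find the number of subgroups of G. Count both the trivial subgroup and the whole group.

28

|G| = 28, so by Lagrange every subgroup order divides 28. Divisors: 1, 2, 4, 7, 14, 28.
Subgroups by order — order 1: 1; order 2: 15; order 4: 7; order 7: 1; order 14: 3; order 28: 1.
Total: 1 + 15 + 7 + 1 + 3 + 1 = 28.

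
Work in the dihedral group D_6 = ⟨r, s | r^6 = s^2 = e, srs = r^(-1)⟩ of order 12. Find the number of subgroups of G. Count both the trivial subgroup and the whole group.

|G| = 12, so by Lagrange every subgroup order divides 12. Divisors: 1, 2, 3, 4, 6, 12.
Subgroups by order — order 1: 1; order 2: 7; order 3: 1; order 4: 3; order 6: 3; order 12: 1.
Total: 1 + 7 + 1 + 3 + 3 + 1 = 16.

16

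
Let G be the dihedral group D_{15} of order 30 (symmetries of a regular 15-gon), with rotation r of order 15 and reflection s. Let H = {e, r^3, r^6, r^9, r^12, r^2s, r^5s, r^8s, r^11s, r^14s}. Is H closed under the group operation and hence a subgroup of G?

Yes

|H| = 10 divides |G| = 30, consistent with Lagrange.
H contains the identity, every element's inverse is in H, and H is closed under ·: it is a subgroup.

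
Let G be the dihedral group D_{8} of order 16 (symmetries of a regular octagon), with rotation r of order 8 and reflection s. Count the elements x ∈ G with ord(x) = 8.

The elements of order 8 are: r, r^3, r^5, r^7.
That's 4.

4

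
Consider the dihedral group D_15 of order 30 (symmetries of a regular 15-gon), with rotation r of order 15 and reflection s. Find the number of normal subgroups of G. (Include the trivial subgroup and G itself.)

5

G has 28 subgroups. Checking conjugation-invariance by order — order 1: 1/1 normal; order 2: 0/15 normal; order 3: 1/1 normal; order 5: 1/1 normal; order 6: 0/5 normal; order 10: 0/3 normal; order 15: 1/1 normal; order 30: 1/1 normal.
Total normal subgroups: 5.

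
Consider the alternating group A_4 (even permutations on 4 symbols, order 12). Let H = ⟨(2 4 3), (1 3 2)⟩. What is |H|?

|⟨(2 4 3)⟩| = 3 and |⟨(1 3 2)⟩| = 3, so |H| is a multiple of lcm(3, 3) = 3 and divides |G| = 12.
Closing {(2 4 3), (1 3 2)} under the group operation gives all of G, so |H| = 12.

12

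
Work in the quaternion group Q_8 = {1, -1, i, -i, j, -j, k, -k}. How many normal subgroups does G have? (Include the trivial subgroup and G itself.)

G has 6 subgroups. Checking conjugation-invariance by order — order 1: 1/1 normal; order 2: 1/1 normal; order 4: 3/3 normal; order 8: 1/1 normal.
Total normal subgroups: 6.

6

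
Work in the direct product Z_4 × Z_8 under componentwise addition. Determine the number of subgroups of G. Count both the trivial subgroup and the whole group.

22

|G| = 32, so by Lagrange every subgroup order divides 32. Divisors: 1, 2, 4, 8, 16, 32.
Subgroups by order — order 1: 1; order 2: 3; order 4: 7; order 8: 7; order 16: 3; order 32: 1.
Total: 1 + 3 + 7 + 7 + 3 + 1 = 22.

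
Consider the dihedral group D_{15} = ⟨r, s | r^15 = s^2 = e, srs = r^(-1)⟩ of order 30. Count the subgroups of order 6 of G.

5

|G| = 30 and 6 | 30, so subgroups of order 6 are possible by Lagrange.
The subgroups of order 6 are: {e, r^5, r^10, s, r^5s, r^10s}; {e, r^5, r^10, rs, r^6s, r^11s}; {e, r^5, r^10, r^2s, r^7s, r^12s}; {e, r^5, r^10, r^3s, r^8s, r^13s}; … (5 in all).
So G has 5 subgroups of order 6.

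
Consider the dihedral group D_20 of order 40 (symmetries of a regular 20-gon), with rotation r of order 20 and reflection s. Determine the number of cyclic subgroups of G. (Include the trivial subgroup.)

Each element a generates a cyclic subgroup ⟨a⟩; distinct elements may generate the same one (a cyclic group of order d has φ(d) generators).
Cyclic subgroups by order — order 1: 1; order 2: 21; order 4: 1; order 5: 1; order 10: 1; order 20: 1.
Total: 26.

26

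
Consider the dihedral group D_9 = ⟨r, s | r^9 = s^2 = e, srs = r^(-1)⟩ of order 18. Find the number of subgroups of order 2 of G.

|G| = 18 and 2 | 18, so subgroups of order 2 are possible by Lagrange.
The subgroups of order 2 are: {e, r^2s}; {e, r^3s}; {e, r^4s}; {e, r^5s}; … (9 in all).
So G has 9 subgroups of order 2.

9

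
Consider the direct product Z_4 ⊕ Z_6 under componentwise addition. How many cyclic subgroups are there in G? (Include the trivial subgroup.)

12

Group the elements of G by the cyclic subgroup they generate; each cyclic subgroup of order d accounts for φ(d) elements.
Cyclic subgroups by order — order 1: 1; order 2: 3; order 3: 1; order 4: 2; order 6: 3; order 12: 2.
Total: 12.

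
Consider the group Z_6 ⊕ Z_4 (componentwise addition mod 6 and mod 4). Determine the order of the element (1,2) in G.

The order of (1,2) in Z_6 × Z_4 is lcm(ord(1) in Z_6, ord(2) in Z_4).
ord(1) = 6 and ord(2) = 2, so |⟨(1,2)⟩| = lcm(6, 2) = 6.

6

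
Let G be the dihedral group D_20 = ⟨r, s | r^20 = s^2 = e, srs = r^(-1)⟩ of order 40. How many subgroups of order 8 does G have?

|G| = 40 and 8 | 40, so subgroups of order 8 are possible by Lagrange.
The subgroups of order 8 are: {e, r^5, r^10, r^15, s, r^5s, r^10s, r^15s}; {e, r^5, r^10, r^15, rs, r^6s, r^11s, r^16s}; {e, r^5, r^10, r^15, r^2s, r^7s, r^12s, r^17s}; {e, r^5, r^10, r^15, r^3s, r^8s, r^13s, r^18s}; … (5 in all).
So G has 5 subgroups of order 8.

5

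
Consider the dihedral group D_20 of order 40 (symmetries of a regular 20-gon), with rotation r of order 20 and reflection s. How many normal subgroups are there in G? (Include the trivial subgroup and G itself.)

9

G has 48 subgroups. Checking conjugation-invariance by order — order 1: 1/1 normal; order 2: 1/21 normal; order 4: 1/11 normal; order 5: 1/1 normal; order 8: 0/5 normal; order 10: 1/5 normal; order 20: 3/3 normal; order 40: 1/1 normal.
Total normal subgroups: 9.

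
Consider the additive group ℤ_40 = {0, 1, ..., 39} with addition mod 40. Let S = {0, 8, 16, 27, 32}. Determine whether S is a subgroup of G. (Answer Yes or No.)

16 ∈ S but its inverse 24 ∉ S, so S is not a subgroup.

No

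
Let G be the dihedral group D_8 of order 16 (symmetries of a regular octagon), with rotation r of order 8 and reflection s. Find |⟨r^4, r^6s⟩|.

|⟨r^4⟩| = 2 and |⟨r^6s⟩| = 2, so |H| is a multiple of lcm(2, 2) = 2 and divides |G| = 16.
Closing under the operation: H = {e, r^4, r^2s, r^6s}, so |H| = 4.

4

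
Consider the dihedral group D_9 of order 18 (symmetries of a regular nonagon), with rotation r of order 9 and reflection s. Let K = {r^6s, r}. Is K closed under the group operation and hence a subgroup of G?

The identity e ∉ K, so K is not a subgroup.

No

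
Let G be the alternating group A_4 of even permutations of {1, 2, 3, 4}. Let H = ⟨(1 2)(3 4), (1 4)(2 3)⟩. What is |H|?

4

|⟨(1 2)(3 4)⟩| = 2 and |⟨(1 4)(2 3)⟩| = 2, so |H| is a multiple of lcm(2, 2) = 2 and divides |G| = 12.
Closing under the operation: H = {e, (1 2)(3 4), (1 3)(2 4), (1 4)(2 3)}, so |H| = 4.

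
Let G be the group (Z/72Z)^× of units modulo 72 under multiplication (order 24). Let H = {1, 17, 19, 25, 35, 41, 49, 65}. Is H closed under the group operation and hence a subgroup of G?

No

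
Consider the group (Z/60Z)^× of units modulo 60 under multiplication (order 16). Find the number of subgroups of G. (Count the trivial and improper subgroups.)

27

|G| = 16, so by Lagrange every subgroup order divides 16. Divisors: 1, 2, 4, 8, 16.
Subgroups by order — order 1: 1; order 2: 7; order 4: 11; order 8: 7; order 16: 1.
Total: 1 + 7 + 11 + 7 + 1 = 27.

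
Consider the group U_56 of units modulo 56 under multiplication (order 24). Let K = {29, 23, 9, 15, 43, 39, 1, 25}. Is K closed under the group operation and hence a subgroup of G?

Closure fails: 39 · 43 = 53 ∉ K. So K is not a subgroup.

No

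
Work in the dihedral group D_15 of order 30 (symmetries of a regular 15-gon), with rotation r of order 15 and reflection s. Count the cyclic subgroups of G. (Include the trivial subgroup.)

19

Each element a generates a cyclic subgroup ⟨a⟩; distinct elements may generate the same one (a cyclic group of order d has φ(d) generators).
Cyclic subgroups by order — order 1: 1; order 2: 15; order 3: 1; order 5: 1; order 15: 1.
Total: 19.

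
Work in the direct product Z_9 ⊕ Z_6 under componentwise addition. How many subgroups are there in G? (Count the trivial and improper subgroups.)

|G| = 54, so by Lagrange every subgroup order divides 54. Divisors: 1, 2, 3, 6, 9, 18, 27, 54.
Subgroups by order — order 1: 1; order 2: 1; order 3: 4; order 6: 4; order 9: 4; order 18: 4; order 27: 1; order 54: 1.
Total: 1 + 1 + 4 + 4 + 4 + 4 + 1 + 1 = 20.

20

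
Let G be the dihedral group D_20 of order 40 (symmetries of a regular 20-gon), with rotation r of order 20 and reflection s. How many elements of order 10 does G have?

4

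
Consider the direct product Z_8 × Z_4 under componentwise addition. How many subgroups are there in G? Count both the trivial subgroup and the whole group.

22

|G| = 32, so by Lagrange every subgroup order divides 32. Divisors: 1, 2, 4, 8, 16, 32.
Subgroups by order — order 1: 1; order 2: 3; order 4: 7; order 8: 7; order 16: 3; order 32: 1.
Total: 1 + 3 + 7 + 7 + 3 + 1 = 22.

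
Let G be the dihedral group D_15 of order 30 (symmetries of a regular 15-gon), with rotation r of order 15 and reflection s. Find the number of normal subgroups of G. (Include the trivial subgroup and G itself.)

5

G has 28 subgroups. Checking conjugation-invariance by order — order 1: 1/1 normal; order 2: 0/15 normal; order 3: 1/1 normal; order 5: 1/1 normal; order 6: 0/5 normal; order 10: 0/3 normal; order 15: 1/1 normal; order 30: 1/1 normal.
Total normal subgroups: 5.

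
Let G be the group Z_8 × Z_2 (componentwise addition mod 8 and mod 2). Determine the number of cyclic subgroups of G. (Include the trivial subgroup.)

8

Group the elements of G by the cyclic subgroup they generate; each cyclic subgroup of order d accounts for φ(d) elements.
Cyclic subgroups by order — order 1: 1; order 2: 3; order 4: 2; order 8: 2.
Total: 8.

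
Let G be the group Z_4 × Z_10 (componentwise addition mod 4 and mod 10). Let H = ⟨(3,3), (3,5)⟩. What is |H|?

20

|⟨(3,3)⟩| = 20 and |⟨(3,5)⟩| = 4, so |H| is a multiple of lcm(20, 4) = 20 and divides |G| = 40.
Closing under the operation: H = {(0,0), (0,2), (0,4), (0,6), (0,8), (1,1), (1,3), (1,5), (1,7), (1,9), (2,0), (2,2), (2,4), (2,6), (2,8), (3,1), (3,3), (3,5), (3,7), (3,9)}, so |H| = 20.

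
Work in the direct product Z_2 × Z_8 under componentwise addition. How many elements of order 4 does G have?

4

An element (a,b) has order lcm(ord(a), ord(b)); count pairs with lcm equal to 4.
Enumerating gives 4 such elements.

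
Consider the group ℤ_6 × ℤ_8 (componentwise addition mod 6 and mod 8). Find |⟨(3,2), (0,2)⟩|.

8

|⟨(3,2)⟩| = 4 and |⟨(0,2)⟩| = 4, so |H| is a multiple of lcm(4, 4) = 4 and divides |G| = 48.
Closing under the operation: H = {(0,0), (0,2), (0,4), (0,6), (3,0), (3,2), (3,4), (3,6)}, so |H| = 8.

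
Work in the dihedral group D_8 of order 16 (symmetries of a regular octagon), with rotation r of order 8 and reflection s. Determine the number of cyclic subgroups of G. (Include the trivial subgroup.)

Each element a generates a cyclic subgroup ⟨a⟩; distinct elements may generate the same one (a cyclic group of order d has φ(d) generators).
Cyclic subgroups by order — order 1: 1; order 2: 9; order 4: 1; order 8: 1.
Total: 12.

12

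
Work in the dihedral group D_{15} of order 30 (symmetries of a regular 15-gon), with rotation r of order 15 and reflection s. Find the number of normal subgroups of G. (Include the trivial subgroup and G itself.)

5

G has 28 subgroups. Checking conjugation-invariance by order — order 1: 1/1 normal; order 2: 0/15 normal; order 3: 1/1 normal; order 5: 1/1 normal; order 6: 0/5 normal; order 10: 0/3 normal; order 15: 1/1 normal; order 30: 1/1 normal.
Total normal subgroups: 5.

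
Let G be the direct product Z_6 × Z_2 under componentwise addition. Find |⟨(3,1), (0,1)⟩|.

|⟨(3,1)⟩| = 2 and |⟨(0,1)⟩| = 2, so |H| is a multiple of lcm(2, 2) = 2 and divides |G| = 12.
Closing under the operation: H = {(0,0), (0,1), (3,0), (3,1)}, so |H| = 4.

4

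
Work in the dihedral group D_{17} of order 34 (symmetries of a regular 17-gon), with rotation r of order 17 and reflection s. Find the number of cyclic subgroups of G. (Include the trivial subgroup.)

19

A cyclic subgroup of order d is generated by each of its φ(d) elements of order d, so the cyclic subgroups of order d number (#elements of order d)/φ(d).
Cyclic subgroups by order — order 1: 1; order 2: 17; order 17: 1.
Total: 19.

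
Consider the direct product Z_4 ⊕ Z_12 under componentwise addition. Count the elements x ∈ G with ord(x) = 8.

An element (a,b) has order lcm(ord(a), ord(b)); count pairs with lcm equal to 8.
Enumerating gives 0 such elements.

0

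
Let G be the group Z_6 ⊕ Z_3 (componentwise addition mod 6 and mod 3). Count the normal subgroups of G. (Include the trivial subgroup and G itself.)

12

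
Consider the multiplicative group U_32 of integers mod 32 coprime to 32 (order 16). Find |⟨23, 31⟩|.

8

|⟨23⟩| = 4 and |⟨31⟩| = 2, so |H| is a multiple of lcm(4, 2) = 4 and divides |G| = 16.
Closing under the operation: H = {1, 7, 9, 15, 17, 23, 25, 31}, so |H| = 8.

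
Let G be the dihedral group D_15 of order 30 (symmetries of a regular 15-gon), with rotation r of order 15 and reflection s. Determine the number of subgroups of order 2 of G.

|G| = 30 and 2 | 30, so subgroups of order 2 are possible by Lagrange.
The subgroups of order 2 are: {e, r^10s}; {e, r^11s}; {e, r^12s}; {e, r^13s}; … (15 in all).
So G has 15 subgroups of order 2.

15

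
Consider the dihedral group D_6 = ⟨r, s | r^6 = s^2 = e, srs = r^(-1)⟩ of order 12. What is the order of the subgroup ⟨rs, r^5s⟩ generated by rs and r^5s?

|⟨rs⟩| = 2 and |⟨r^5s⟩| = 2, so |H| is a multiple of lcm(2, 2) = 2 and divides |G| = 12.
Closing under the operation: H = {e, r^2, r^4, rs, r^3s, r^5s}, so |H| = 6.

6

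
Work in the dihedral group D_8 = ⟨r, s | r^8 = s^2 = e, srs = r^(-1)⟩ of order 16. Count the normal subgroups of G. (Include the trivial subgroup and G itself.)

7

G has 19 subgroups. Checking conjugation-invariance by order — order 1: 1/1 normal; order 2: 1/9 normal; order 4: 1/5 normal; order 8: 3/3 normal; order 16: 1/1 normal.
Total normal subgroups: 7.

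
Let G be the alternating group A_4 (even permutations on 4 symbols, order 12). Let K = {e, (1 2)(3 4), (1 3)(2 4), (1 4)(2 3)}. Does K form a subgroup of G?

Yes

|K| = 4 divides |G| = 12, consistent with Lagrange.
K contains the identity, every element's inverse is in K, and K is closed under ∘: it is a subgroup.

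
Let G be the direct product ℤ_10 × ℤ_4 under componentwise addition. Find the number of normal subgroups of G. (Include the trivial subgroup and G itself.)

16

G is abelian, so every subgroup is normal.
G has 16 subgroups in total, hence 16 normal subgroups.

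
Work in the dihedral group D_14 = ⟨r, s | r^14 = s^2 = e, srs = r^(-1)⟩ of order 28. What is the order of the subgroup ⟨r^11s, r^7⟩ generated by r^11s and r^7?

4

|⟨r^11s⟩| = 2 and |⟨r^7⟩| = 2, so |H| is a multiple of lcm(2, 2) = 2 and divides |G| = 28.
Closing under the operation: H = {e, r^7, r^4s, r^11s}, so |H| = 4.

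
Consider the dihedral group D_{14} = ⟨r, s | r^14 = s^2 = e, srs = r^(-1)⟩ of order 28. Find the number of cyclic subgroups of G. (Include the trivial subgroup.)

18

Each element a generates a cyclic subgroup ⟨a⟩; distinct elements may generate the same one (a cyclic group of order d has φ(d) generators).
Cyclic subgroups by order — order 1: 1; order 2: 15; order 7: 1; order 14: 1.
Total: 18.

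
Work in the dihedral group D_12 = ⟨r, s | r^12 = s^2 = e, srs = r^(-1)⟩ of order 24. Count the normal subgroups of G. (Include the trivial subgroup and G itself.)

9

G has 34 subgroups. Checking conjugation-invariance by order — order 1: 1/1 normal; order 2: 1/13 normal; order 3: 1/1 normal; order 4: 1/7 normal; order 6: 1/5 normal; order 8: 0/3 normal; order 12: 3/3 normal; order 24: 1/1 normal.
Total normal subgroups: 9.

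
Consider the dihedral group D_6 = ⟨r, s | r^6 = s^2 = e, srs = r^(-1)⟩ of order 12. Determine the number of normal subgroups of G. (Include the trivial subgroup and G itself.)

7

G has 16 subgroups. Checking conjugation-invariance by order — order 1: 1/1 normal; order 2: 1/7 normal; order 3: 1/1 normal; order 4: 0/3 normal; order 6: 3/3 normal; order 12: 1/1 normal.
Total normal subgroups: 7.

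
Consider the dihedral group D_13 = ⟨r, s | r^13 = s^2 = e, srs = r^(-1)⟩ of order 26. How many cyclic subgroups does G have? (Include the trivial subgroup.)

15

Each element a generates a cyclic subgroup ⟨a⟩; distinct elements may generate the same one (a cyclic group of order d has φ(d) generators).
Cyclic subgroups by order — order 1: 1; order 2: 13; order 13: 1.
Total: 15.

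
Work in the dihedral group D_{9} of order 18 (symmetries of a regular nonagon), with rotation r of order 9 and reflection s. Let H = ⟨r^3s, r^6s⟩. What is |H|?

|⟨r^3s⟩| = 2 and |⟨r^6s⟩| = 2, so |H| is a multiple of lcm(2, 2) = 2 and divides |G| = 18.
Closing under the operation: H = {e, r^3, r^6, s, r^3s, r^6s}, so |H| = 6.

6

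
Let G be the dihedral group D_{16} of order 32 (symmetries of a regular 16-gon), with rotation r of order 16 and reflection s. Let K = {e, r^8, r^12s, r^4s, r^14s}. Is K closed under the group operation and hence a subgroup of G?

No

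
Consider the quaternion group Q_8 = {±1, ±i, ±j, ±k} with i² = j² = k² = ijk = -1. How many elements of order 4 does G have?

6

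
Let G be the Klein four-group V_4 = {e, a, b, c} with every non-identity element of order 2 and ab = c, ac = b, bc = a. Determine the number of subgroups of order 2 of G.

|G| = 4 and 2 | 4, so subgroups of order 2 are possible by Lagrange.
The subgroups of order 2 are: {e, a}; {e, b}; {e, c}.
So G has 3 subgroups of order 2.

3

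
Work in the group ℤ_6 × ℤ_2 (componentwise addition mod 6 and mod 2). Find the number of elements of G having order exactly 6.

An element (a,b) has order lcm(ord(a), ord(b)); count pairs with lcm equal to 6.
Enumerating gives 6 such elements.

6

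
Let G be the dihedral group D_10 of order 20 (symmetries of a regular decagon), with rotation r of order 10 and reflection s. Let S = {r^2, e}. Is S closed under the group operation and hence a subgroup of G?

r^2 ∈ S but its inverse r^8 ∉ S, so S is not a subgroup.

No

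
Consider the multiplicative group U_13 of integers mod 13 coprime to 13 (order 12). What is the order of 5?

4

Compute successive powers of 5 mod 13: 5, 12, 8, 1; 5^4 ≡ 1 (mod 13).
So |⟨5⟩| = 4.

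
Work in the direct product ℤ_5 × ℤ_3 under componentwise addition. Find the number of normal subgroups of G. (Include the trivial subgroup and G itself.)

4

G is abelian, so every subgroup is normal.
G has 4 subgroups in total, hence 4 normal subgroups.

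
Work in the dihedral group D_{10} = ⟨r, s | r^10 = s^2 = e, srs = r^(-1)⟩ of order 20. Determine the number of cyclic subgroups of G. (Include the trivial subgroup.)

14

Group the elements of G by the cyclic subgroup they generate; each cyclic subgroup of order d accounts for φ(d) elements.
Cyclic subgroups by order — order 1: 1; order 2: 11; order 5: 1; order 10: 1.
Total: 14.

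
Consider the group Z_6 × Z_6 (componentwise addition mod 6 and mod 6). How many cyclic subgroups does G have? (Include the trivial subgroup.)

Each element a generates a cyclic subgroup ⟨a⟩; distinct elements may generate the same one (a cyclic group of order d has φ(d) generators).
Cyclic subgroups by order — order 1: 1; order 2: 3; order 3: 4; order 6: 12.
Total: 20.

20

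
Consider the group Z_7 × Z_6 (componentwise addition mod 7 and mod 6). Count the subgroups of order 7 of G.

1

|G| = 42 and 7 | 42, so subgroups of order 7 are possible by Lagrange.
The subgroups of order 7 are: {(0,0), (1,0), (2,0), (3,0), (4,0), (5,0), (6,0)}.
So G has 1 subgroup of order 7.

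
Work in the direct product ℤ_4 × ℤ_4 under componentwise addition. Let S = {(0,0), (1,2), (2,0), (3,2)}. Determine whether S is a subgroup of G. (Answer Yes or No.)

Yes

|S| = 4 divides |G| = 16, consistent with Lagrange.
S contains the identity, every element's inverse is in S, and S is closed under +: it is a subgroup.
In fact S = ⟨(3,2)⟩.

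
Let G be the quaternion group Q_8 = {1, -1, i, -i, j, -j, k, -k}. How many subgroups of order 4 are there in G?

3

|G| = 8 and 4 | 8, so subgroups of order 4 are possible by Lagrange.
The subgroups of order 4 are: {1, -1, i, -i}; {1, -1, j, -j}; {1, -1, k, -k}.
So G has 3 subgroups of order 4.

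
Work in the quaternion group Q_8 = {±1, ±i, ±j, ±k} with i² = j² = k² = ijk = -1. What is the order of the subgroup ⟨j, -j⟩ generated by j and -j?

|⟨j⟩| = 4 and |⟨-j⟩| = 4, so |H| is a multiple of lcm(4, 4) = 4 and divides |G| = 8.
Closing under the operation: H = {1, -1, j, -j}, so |H| = 4.

4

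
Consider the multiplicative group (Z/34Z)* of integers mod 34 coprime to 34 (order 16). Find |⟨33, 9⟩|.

8

|⟨33⟩| = 2 and |⟨9⟩| = 8, so |H| is a multiple of lcm(2, 8) = 8 and divides |G| = 16.
Closing under the operation: H = {1, 9, 13, 15, 19, 21, 25, 33}, so |H| = 8.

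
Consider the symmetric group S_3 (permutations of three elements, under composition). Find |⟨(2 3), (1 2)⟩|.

|⟨(2 3)⟩| = 2 and |⟨(1 2)⟩| = 2, so |H| is a multiple of lcm(2, 2) = 2 and divides |G| = 6.
Closing {(2 3), (1 2)} under the group operation gives all of G, so |H| = 6.

6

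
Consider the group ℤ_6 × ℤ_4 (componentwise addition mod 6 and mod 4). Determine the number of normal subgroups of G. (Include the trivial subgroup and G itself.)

16

G is abelian, so every subgroup is normal.
G has 16 subgroups in total, hence 16 normal subgroups.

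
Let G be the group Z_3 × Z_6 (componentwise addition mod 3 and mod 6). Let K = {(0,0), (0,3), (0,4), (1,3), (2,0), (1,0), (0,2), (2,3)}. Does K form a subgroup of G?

No

|K| = 8 does not divide |G| = 18, so by Lagrange K is not a subgroup.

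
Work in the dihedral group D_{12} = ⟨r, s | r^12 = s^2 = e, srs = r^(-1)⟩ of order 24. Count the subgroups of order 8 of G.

|G| = 24 and 8 | 24, so subgroups of order 8 are possible by Lagrange.
The subgroups of order 8 are: {e, r^3, r^6, r^9, rs, r^4s, r^7s, r^10s}; {e, r^3, r^6, r^9, r^2s, r^5s, r^8s, r^11s}; {e, r^3, r^6, r^9, s, r^3s, r^6s, r^9s}.
So G has 3 subgroups of order 8.

3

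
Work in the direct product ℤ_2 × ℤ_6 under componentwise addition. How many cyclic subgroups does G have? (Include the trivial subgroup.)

8

Group the elements of G by the cyclic subgroup they generate; each cyclic subgroup of order d accounts for φ(d) elements.
Cyclic subgroups by order — order 1: 1; order 2: 3; order 3: 1; order 6: 3.
Total: 8.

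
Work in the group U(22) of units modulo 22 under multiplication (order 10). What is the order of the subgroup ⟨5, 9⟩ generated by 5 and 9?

|⟨5⟩| = 5 and |⟨9⟩| = 5, so |H| is a multiple of lcm(5, 5) = 5 and divides |G| = 10.
Closing under the operation: H = {1, 3, 5, 9, 15}, so |H| = 5.

5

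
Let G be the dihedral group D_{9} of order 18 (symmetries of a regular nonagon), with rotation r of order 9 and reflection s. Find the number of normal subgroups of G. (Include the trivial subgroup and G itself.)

G has 16 subgroups. Checking conjugation-invariance by order — order 1: 1/1 normal; order 2: 0/9 normal; order 3: 1/1 normal; order 6: 0/3 normal; order 9: 1/1 normal; order 18: 1/1 normal.
Total normal subgroups: 4.

4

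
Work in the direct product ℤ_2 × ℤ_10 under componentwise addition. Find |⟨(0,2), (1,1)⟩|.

10

|⟨(0,2)⟩| = 5 and |⟨(1,1)⟩| = 10, so |H| is a multiple of lcm(5, 10) = 10 and divides |G| = 20.
Closing under the operation: H = {(0,0), (0,2), (0,4), (0,6), (0,8), (1,1), (1,3), (1,5), (1,7), (1,9)}, so |H| = 10.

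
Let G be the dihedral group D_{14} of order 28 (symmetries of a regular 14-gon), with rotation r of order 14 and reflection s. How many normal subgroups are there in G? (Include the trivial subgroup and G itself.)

7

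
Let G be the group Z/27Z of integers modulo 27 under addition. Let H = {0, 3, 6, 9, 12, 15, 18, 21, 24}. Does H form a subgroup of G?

Yes

|H| = 9 divides |G| = 27, consistent with Lagrange.
H contains the identity, every element's inverse is in H, and H is closed under +: it is a subgroup.
In fact H = ⟨3⟩.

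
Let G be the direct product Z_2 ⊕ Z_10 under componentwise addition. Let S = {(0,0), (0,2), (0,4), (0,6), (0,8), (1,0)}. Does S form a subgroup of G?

No

|S| = 6 does not divide |G| = 20, so by Lagrange S is not a subgroup.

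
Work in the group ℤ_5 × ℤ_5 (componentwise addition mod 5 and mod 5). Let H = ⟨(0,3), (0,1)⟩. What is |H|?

|⟨(0,3)⟩| = 5 and |⟨(0,1)⟩| = 5, so |H| is a multiple of lcm(5, 5) = 5 and divides |G| = 25.
Closing under the operation: H = {(0,0), (0,1), (0,2), (0,3), (0,4)}, so |H| = 5.

5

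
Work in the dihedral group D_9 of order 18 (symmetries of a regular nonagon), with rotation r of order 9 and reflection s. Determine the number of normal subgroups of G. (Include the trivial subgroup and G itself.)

G has 16 subgroups. Checking conjugation-invariance by order — order 1: 1/1 normal; order 2: 0/9 normal; order 3: 1/1 normal; order 6: 0/3 normal; order 9: 1/1 normal; order 18: 1/1 normal.
Total normal subgroups: 4.

4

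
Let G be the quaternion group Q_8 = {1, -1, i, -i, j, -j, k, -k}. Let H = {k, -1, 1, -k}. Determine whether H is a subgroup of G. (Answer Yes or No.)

|H| = 4 divides |G| = 8, consistent with Lagrange.
H contains the identity, every element's inverse is in H, and H is closed under ·: it is a subgroup.
In fact H = ⟨-k⟩.

Yes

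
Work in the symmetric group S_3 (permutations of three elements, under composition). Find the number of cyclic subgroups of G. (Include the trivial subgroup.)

A cyclic subgroup of order d is generated by each of its φ(d) elements of order d, so the cyclic subgroups of order d number (#elements of order d)/φ(d).
Cyclic subgroups by order — order 1: 1; order 2: 3; order 3: 1.
Total: 5.

5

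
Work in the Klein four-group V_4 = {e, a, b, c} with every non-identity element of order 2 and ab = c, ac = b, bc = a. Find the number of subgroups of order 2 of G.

|G| = 4 and 2 | 4, so subgroups of order 2 are possible by Lagrange.
The subgroups of order 2 are: {e, a}; {e, b}; {e, c}.
So G has 3 subgroups of order 2.

3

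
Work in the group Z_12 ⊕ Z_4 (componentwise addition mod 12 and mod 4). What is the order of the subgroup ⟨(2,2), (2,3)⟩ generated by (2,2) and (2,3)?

|⟨(2,2)⟩| = 6 and |⟨(2,3)⟩| = 12, so |H| is a multiple of lcm(6, 12) = 12 and divides |G| = 48.
Closing under the operation: H = {(0,0), (0,1), (0,2), (0,3), (2,0), (2,1), (2,2), (2,3), (4,0), (4,1), (4,2), (4,3), (6,0), (6,1), (6,2), (6,3), (8,0), (8,1), (8,2), (8,3), (10,0), (10,1), (10,2), (10,3)}, so |H| = 24.

24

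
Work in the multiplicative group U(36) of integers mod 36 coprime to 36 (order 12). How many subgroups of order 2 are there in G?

|G| = 12 and 2 | 12, so subgroups of order 2 are possible by Lagrange.
The subgroups of order 2 are: {1, 17}; {1, 19}; {1, 35}.
So G has 3 subgroups of order 2.

3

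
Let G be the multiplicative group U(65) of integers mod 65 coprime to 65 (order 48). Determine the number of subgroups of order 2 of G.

|G| = 48 and 2 | 48, so subgroups of order 2 are possible by Lagrange.
The subgroups of order 2 are: {1, 14}; {1, 51}; {1, 64}.
So G has 3 subgroups of order 2.

3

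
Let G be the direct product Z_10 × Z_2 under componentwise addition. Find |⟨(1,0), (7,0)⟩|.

10

|⟨(1,0)⟩| = 10 and |⟨(7,0)⟩| = 10, so |H| is a multiple of lcm(10, 10) = 10 and divides |G| = 20.
Closing under the operation: H = {(0,0), (1,0), (2,0), (3,0), (4,0), (5,0), (6,0), (7,0), (8,0), (9,0)}, so |H| = 10.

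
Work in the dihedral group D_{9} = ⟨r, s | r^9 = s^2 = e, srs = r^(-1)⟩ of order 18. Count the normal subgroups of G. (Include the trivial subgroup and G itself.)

4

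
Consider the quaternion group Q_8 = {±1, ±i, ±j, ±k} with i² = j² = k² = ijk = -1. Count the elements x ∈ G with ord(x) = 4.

6

The elements of order 4 are: i, -i, j, -j, k, -k.
That's 6.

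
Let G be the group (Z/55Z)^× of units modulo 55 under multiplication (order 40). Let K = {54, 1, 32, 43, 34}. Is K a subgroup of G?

No

Closure fails: 32 · 54 = 23 ∉ K. So K is not a subgroup.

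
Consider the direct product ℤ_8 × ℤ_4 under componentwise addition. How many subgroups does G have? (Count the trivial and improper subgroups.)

22

|G| = 32, so by Lagrange every subgroup order divides 32. Divisors: 1, 2, 4, 8, 16, 32.
Subgroups by order — order 1: 1; order 2: 3; order 4: 7; order 8: 7; order 16: 3; order 32: 1.
Total: 1 + 3 + 7 + 7 + 3 + 1 = 22.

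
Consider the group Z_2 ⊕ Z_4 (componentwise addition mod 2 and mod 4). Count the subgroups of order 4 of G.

3

|G| = 8 and 4 | 8, so subgroups of order 4 are possible by Lagrange.
The subgroups of order 4 are: {(0,0), (0,1), (0,2), (0,3)}; {(0,0), (0,2), (1,0), (1,2)}; {(0,0), (0,2), (1,1), (1,3)}.
So G has 3 subgroups of order 4.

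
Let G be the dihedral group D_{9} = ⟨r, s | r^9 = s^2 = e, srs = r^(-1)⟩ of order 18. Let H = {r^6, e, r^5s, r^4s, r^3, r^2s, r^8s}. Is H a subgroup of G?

No

|H| = 7 does not divide |G| = 18, so by Lagrange H is not a subgroup.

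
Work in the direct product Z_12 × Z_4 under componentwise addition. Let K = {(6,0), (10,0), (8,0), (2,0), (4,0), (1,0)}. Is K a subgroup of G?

No

The identity (0,0) ∉ K, so K is not a subgroup.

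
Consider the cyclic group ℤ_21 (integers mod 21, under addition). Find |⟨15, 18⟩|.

|⟨15⟩| = 7 and |⟨18⟩| = 7, so |H| is a multiple of lcm(7, 7) = 7 and divides |G| = 21.
Closing under the operation: H = {0, 3, 6, 9, 12, 15, 18}, so |H| = 7.

7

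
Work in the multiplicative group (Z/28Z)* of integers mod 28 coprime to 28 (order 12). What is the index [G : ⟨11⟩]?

2

|⟨11⟩| = 6 and |G| = 12.
By Lagrange, [G : H] = |G|/|H| = 12/6 = 2.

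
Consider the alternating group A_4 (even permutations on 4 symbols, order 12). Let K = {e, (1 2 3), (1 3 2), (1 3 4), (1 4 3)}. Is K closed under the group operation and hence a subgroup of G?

No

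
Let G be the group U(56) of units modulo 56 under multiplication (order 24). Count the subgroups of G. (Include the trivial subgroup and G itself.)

32

|G| = 24, so by Lagrange every subgroup order divides 24. Divisors: 1, 2, 3, 4, 6, 8, 12, 24.
Subgroups by order — order 1: 1; order 2: 7; order 3: 1; order 4: 7; order 6: 7; order 8: 1; order 12: 7; order 24: 1.
Total: 1 + 7 + 1 + 7 + 7 + 1 + 7 + 1 = 32.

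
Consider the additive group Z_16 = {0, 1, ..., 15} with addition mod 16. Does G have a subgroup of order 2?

Yes

2 | 16. A subgroup of order 2 is {0, 8}.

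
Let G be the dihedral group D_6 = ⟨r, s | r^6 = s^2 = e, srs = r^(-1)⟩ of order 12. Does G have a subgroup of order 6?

6 | 12. A subgroup of order 6 is {e, r, r^2, r^3, r^4, r^5}.

Yes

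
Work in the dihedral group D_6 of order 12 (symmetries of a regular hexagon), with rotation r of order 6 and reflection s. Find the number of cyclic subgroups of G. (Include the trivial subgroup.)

10

Group the elements of G by the cyclic subgroup they generate; each cyclic subgroup of order d accounts for φ(d) elements.
Cyclic subgroups by order — order 1: 1; order 2: 7; order 3: 1; order 6: 1.
Total: 10.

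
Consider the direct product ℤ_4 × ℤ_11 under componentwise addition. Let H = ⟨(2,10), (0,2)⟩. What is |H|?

22

|⟨(2,10)⟩| = 22 and |⟨(0,2)⟩| = 11, so |H| is a multiple of lcm(22, 11) = 22 and divides |G| = 44.
Closing under the operation: H = {(0,0), (0,1), (0,2), (0,3), (0,4), (0,5), (0,6), (0,7), (0,8), (0,9), (0,10), (2,0), (2,1), (2,2), (2,3), (2,4), (2,5), (2,6), (2,7), (2,8), (2,9), (2,10)}, so |H| = 22.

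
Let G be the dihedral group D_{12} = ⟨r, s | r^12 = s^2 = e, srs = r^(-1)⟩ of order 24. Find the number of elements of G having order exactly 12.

The elements of order 12 are: r, r^5, r^7, r^11.
That's 4.

4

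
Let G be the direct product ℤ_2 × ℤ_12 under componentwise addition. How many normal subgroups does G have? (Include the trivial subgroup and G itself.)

16

G is abelian, so every subgroup is normal.
G has 16 subgroups in total, hence 16 normal subgroups.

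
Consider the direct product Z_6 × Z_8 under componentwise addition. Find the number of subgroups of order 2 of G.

|G| = 48 and 2 | 48, so subgroups of order 2 are possible by Lagrange.
The subgroups of order 2 are: {(0,0), (0,4)}; {(0,0), (3,0)}; {(0,0), (3,4)}.
So G has 3 subgroups of order 2.

3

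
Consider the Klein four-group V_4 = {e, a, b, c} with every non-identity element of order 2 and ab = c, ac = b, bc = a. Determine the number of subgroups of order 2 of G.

3

|G| = 4 and 2 | 4, so subgroups of order 2 are possible by Lagrange.
The subgroups of order 2 are: {e, a}; {e, b}; {e, c}.
So G has 3 subgroups of order 2.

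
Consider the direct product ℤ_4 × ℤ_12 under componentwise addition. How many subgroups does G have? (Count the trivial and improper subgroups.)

|G| = 48, so by Lagrange every subgroup order divides 48. Divisors: 1, 2, 3, 4, 6, 8, 12, 16, 24, 48.
Subgroups by order — order 1: 1; order 2: 3; order 3: 1; order 4: 7; order 6: 3; order 8: 3; order 12: 7; order 16: 1; order 24: 3; order 48: 1.
Total: 1 + 3 + 1 + 7 + 3 + 3 + 7 + 1 + 3 + 1 = 30.

30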